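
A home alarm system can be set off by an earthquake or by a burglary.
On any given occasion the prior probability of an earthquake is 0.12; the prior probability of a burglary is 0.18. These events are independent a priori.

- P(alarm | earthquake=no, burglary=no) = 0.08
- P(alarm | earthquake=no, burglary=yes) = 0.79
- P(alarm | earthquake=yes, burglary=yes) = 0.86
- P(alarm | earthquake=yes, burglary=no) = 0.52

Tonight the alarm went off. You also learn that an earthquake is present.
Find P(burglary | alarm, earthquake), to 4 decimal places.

P(burglary | alarm, earthquake) ≈ 0.2663

P(alarm | earthquake) = 0.52×0.82 + 0.86×0.18 = 0.426400 + 0.154800 = 0.581200
Of this, 0.154800 comes from 0.86×0.18 (the burglary=true cases).
Hence the posterior is 0.154800/0.581200 ≈ 0.2663.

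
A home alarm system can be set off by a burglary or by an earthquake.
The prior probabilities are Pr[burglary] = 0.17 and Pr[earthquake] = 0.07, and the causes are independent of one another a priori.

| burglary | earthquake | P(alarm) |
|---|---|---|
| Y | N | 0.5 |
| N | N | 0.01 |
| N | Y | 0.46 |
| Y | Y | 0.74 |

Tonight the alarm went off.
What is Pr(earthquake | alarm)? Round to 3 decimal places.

Pr(earthquake | alarm) ≈ 0.291

Sum P(alarm|·) weighted by the priors over the 4 (burglary, earthquake) configurations:
  P(alarm) = 0.01·0.83·0.93 + 0.46·0.83·0.07 + 0.5·0.17·0.93 + 0.74·0.17·0.07
        = 0.007719 + 0.026726 + 0.079050 + 0.008806 = 0.122301
Keeping only the earthquake-present terms gives 0.035532, so
  P(earthquake | alarm) = 0.035532 / 0.122301 ≈ 0.291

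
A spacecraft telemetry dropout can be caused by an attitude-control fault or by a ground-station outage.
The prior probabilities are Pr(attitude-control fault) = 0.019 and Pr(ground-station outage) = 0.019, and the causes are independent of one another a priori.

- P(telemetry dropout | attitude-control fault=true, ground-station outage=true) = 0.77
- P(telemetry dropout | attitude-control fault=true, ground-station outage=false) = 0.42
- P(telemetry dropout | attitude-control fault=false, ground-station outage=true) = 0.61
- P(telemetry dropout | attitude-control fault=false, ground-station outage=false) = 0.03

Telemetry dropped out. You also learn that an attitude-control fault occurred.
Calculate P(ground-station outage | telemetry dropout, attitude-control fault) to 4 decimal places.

Sum P(telemetry dropout|·) weighted by the priors over both values of ground-station outage:
  P(telemetry dropout | attitude-control fault) = 0.42×0.981 + 0.77×0.019
        = 0.412020 + 0.014630 = 0.426650
The terms with ground-station outage present sum to 0.014630, so
  P(ground-station outage | telemetry dropout, attitude-control fault) = 0.014630 / 0.426650 ≈ 0.0343

P(ground-station outage | telemetry dropout, attitude-control fault) ≈ 0.0343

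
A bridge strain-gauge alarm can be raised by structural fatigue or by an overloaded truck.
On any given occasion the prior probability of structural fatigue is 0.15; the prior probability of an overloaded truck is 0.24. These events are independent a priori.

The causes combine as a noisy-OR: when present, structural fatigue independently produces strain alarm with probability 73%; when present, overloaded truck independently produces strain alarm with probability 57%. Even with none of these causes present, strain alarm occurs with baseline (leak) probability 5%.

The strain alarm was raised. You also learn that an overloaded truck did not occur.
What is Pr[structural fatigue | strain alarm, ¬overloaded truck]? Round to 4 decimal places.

Pr[structural fatigue | strain alarm, ¬overloaded truck] ≈ 0.7241

Under noisy-OR, P(strain alarm | causes) = 1 − (1−0.05)·∏(1−qᵢ) over the active causes.
Sum P(strain alarm|·) weighted by the priors over both values of structural fatigue:
  P(strain alarm | ¬overloaded truck) = 0.05·0.85 + 0.7435·0.15
        = 0.042500 + 0.111525 = 0.154025
Keeping only the structural fatigue-present terms gives 0.111525, so
  P(structural fatigue | strain alarm, ¬overloaded truck) = 0.111525 / 0.154025 ≈ 0.7241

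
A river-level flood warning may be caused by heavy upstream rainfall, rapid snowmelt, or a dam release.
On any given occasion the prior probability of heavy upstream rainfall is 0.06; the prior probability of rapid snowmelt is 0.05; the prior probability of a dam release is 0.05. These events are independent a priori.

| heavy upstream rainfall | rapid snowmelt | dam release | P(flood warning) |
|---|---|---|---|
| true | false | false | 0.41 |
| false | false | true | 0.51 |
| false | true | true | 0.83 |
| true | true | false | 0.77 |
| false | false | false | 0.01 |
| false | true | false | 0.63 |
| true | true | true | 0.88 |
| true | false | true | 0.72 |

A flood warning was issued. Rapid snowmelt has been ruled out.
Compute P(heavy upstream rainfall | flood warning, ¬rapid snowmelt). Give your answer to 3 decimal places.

Numerator (weight on configurations with heavy upstream rainfall): 0.023370 + 0.002160 = 0.025530
Denominator P(flood warning | ¬rapid snowmelt): 0.01*0.94*0.95 + 0.51*0.94*0.05 + 0.41*0.06*0.95 + 0.72*0.06*0.05 = 0.058430
Posterior = 0.025530 / 0.058430 ≈ 0.437

P(heavy upstream rainfall | flood warning, ¬rapid snowmelt) ≈ 0.437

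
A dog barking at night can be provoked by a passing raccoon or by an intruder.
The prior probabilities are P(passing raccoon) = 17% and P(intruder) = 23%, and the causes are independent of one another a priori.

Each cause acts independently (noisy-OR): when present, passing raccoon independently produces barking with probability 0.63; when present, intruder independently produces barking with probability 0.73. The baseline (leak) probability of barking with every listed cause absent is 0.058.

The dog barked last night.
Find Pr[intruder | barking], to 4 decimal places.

Pr[intruder | barking] ≈ 0.5923

Under noisy-OR, P(barking | causes) = 1 − (1−0.058)·∏(1−qᵢ) over the active causes.
Numerator (weight on configurations with intruder): 0.142346 + 0.035420 = 0.177766
Normalizer over all consistent configurations: 0.058·0.83·0.77 + 0.74566·0.83·0.23 + 0.65146·0.17·0.77 + 0.905894·0.17·0.23 = 0.300110
Posterior = 0.177766 / 0.300110 ≈ 0.5923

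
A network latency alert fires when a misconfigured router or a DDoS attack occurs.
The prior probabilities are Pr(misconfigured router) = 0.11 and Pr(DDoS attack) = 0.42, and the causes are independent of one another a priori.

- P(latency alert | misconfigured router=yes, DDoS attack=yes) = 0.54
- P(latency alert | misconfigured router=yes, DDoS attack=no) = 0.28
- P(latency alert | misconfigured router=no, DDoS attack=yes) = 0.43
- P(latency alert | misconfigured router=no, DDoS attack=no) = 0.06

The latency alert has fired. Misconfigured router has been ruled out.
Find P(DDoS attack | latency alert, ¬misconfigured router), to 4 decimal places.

P(DDoS attack | latency alert, ¬misconfigured router) ≈ 0.8384

Enumerate both values of DDoS attack and weight by the priors:
  P(latency alert | ¬misconfigured router) = 0.06*0.58 + 0.43*0.42
        = 0.034800 + 0.180600 = 0.215400
The terms with DDoS attack present sum to 0.180600, so
  P(DDoS attack | latency alert, ¬misconfigured router) = 0.180600 / 0.215400 ≈ 0.8384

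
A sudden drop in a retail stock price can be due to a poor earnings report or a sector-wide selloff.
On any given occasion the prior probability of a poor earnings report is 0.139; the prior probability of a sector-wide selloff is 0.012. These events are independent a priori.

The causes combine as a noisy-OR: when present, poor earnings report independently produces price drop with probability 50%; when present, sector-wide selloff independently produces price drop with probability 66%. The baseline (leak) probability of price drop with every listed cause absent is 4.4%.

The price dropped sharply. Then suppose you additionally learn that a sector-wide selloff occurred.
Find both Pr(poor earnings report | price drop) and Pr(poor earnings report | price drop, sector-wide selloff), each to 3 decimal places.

Pr(poor earnings report | price drop) ≈ 0.622; Pr(poor earnings report | price drop, sector-wide selloff) ≈ 0.167

Under noisy-OR, P(price drop | causes) = 1 − (1−0.044)·∏(1−qᵢ) over the active causes.
P(price drop) = 0.044*0.861*0.988 + 0.67496*0.861*0.012 + 0.522*0.139*0.988 + 0.83748*0.139*0.012 = 0.037429 + 0.006974 + 0.071687 + 0.001397 = 0.117487
Restricting to configurations with poor earnings report present: 0.071687 + 0.001397 = 0.073084.
Hence the posterior is 0.073084/0.117487 ≈ 0.622.

Now also conditioning on sector-wide selloff=true:
Numerator (weight on configurations with poor earnings report): 0.83748×0.139 = 0.116410
Denominator P(price drop | sector-wide selloff): 0.67496×0.861 + 0.83748×0.139 = 0.697551
Posterior = 0.116410 / 0.697551 ≈ 0.167
The drop from 0.622 to 0.167 is the explaining-away (discounting) effect.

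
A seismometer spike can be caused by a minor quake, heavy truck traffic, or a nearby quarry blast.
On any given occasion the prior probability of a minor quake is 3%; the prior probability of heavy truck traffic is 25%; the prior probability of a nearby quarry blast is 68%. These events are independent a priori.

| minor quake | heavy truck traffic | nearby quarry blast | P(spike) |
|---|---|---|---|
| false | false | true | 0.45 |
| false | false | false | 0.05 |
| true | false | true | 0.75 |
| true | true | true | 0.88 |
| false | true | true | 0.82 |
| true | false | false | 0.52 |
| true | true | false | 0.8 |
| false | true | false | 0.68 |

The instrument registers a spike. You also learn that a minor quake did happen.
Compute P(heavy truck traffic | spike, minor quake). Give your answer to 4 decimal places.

P(heavy truck traffic | spike, minor quake) ≈ 0.2963

By total probability over the 4 (heavy truck traffic, nearby quarry blast) configurations:
  P(spike | minor quake) = 0.52×0.75×0.32 + 0.75×0.75×0.68 + 0.8×0.25×0.32 + 0.88×0.25×0.68
        = 0.124800 + 0.382500 + 0.064000 + 0.149600 = 0.720900
The terms with heavy truck traffic present sum to 0.213600, so
  P(heavy truck traffic | spike, minor quake) = 0.213600 / 0.720900 ≈ 0.2963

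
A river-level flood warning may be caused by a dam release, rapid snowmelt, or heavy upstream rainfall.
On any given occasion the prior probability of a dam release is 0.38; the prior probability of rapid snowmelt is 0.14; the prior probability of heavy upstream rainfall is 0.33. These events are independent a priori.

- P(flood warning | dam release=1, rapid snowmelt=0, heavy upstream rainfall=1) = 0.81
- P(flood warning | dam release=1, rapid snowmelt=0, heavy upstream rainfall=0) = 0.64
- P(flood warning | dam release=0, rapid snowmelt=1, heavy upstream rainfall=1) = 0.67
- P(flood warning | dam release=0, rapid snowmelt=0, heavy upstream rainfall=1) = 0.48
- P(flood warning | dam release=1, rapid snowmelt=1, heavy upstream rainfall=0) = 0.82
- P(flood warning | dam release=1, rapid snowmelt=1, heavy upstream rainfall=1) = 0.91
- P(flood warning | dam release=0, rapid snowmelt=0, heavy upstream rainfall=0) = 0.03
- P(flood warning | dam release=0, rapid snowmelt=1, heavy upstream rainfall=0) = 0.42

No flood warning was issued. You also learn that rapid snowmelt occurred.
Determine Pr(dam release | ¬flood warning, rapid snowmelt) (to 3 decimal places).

Pr(dam release | ¬flood warning, rapid snowmelt) ≈ 0.156

P(¬flood warning | rapid snowmelt) = 0.58*0.62*0.67 + 0.33*0.62*0.33 + 0.18*0.38*0.67 + 0.09*0.38*0.33 = 0.240932 + 0.067518 + 0.045828 + 0.011286 = 0.365564
Restricting to configurations with dam release present: 0.045828 + 0.011286 = 0.057114.
Hence the posterior is 0.057114/0.365564 ≈ 0.156.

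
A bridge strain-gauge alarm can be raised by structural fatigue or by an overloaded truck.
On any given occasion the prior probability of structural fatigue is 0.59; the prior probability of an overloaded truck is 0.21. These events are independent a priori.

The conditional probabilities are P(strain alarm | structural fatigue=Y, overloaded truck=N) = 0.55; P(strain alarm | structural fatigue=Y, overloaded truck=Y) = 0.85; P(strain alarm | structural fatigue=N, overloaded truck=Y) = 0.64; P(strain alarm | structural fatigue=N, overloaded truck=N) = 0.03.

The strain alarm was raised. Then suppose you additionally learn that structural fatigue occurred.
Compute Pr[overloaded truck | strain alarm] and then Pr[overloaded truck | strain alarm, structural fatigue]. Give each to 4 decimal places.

Pr[overloaded truck | strain alarm] ≈ 0.3761; Pr[overloaded truck | strain alarm, structural fatigue] ≈ 0.2912

P(strain alarm) = 0.03*0.41*0.79 + 0.64*0.41*0.21 + 0.55*0.59*0.79 + 0.85*0.59*0.21 = 0.009717 + 0.055104 + 0.256355 + 0.105315 = 0.426491
Restricting to configurations with overloaded truck present: 0.055104 + 0.105315 = 0.160419.
P(overloaded truck | strain alarm) = 0.160419 / 0.426491 ≈ 0.3761

Now condition on the additional information:
By total probability over both values of overloaded truck:
  P(strain alarm | structural fatigue) = 0.55×0.79 + 0.85×0.21
        = 0.434500 + 0.178500 = 0.613000
Keeping only the overloaded truck-present terms gives 0.178500, so
  P(overloaded truck | strain alarm, structural fatigue) = 0.178500 / 0.613000 ≈ 0.2912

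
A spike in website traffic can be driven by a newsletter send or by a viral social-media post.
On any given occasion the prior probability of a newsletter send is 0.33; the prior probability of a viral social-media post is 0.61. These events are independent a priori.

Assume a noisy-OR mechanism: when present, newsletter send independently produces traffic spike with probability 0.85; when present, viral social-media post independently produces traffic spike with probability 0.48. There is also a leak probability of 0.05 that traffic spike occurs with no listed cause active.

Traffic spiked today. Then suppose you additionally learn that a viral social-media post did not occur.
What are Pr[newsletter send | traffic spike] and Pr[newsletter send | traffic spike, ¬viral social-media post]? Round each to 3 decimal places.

Under noisy-OR, P(traffic spike | causes) = 1 − (1−0.05)·∏(1−qᵢ) over the active causes.
By total probability over the 4 (newsletter send, viral social-media post) configurations:
  P(traffic spike) = 0.05*0.67*0.39 + 0.506*0.67*0.61 + 0.8575*0.33*0.39 + 0.9259*0.33*0.61
        = 0.013065 + 0.206802 + 0.110360 + 0.186384 = 0.516611
Configurations with newsletter send contribute 0.296744, so
  P(newsletter send | traffic spike) = 0.296744 / 0.516611 ≈ 0.574

With the extra evidence:
P(traffic spike | ¬viral social-media post) = 0.05×0.67 + 0.8575×0.33 = 0.033500 + 0.282975 = 0.316475
The newsletter send-present share is 0.8575×0.33 = 0.282975.
P(newsletter send | traffic spike, ¬viral social-media post) = 0.282975 / 0.316475 ≈ 0.894
Ruling out viral social-media post raises the posterior on newsletter send — the flip side of explaining away.

Pr[newsletter send | traffic spike] ≈ 0.574; Pr[newsletter send | traffic spike, ¬viral social-media post] ≈ 0.894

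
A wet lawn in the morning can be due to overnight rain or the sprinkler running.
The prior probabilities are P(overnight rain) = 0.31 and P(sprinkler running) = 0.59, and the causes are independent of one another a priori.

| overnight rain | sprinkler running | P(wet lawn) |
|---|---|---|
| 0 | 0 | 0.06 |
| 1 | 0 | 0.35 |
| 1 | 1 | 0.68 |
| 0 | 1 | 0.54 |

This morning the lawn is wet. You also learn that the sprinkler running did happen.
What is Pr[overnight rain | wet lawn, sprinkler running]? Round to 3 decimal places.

P(wet lawn | sprinkler running) = 0.54·0.69 + 0.68·0.31 = 0.372600 + 0.210800 = 0.583400
Of this, 0.210800 comes from 0.68·0.31 (the overnight rain=true cases).
Hence the posterior is 0.210800/0.583400 ≈ 0.361.

Pr[overnight rain | wet lawn, sprinkler running] ≈ 0.361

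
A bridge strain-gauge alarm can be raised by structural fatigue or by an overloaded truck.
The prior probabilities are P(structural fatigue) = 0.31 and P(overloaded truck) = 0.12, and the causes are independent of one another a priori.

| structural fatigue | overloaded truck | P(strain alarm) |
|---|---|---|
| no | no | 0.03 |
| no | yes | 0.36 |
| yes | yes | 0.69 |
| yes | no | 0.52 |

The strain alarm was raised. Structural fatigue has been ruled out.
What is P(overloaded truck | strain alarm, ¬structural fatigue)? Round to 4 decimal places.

For the numerator, keep only overloaded truck=true terms: 0.36×0.12 = 0.043200
Denominator P(strain alarm | ¬structural fatigue): 0.03×0.88 + 0.36×0.12 = 0.069600
Posterior = 0.043200 / 0.069600 ≈ 0.6207

P(overloaded truck | strain alarm, ¬structural fatigue) ≈ 0.6207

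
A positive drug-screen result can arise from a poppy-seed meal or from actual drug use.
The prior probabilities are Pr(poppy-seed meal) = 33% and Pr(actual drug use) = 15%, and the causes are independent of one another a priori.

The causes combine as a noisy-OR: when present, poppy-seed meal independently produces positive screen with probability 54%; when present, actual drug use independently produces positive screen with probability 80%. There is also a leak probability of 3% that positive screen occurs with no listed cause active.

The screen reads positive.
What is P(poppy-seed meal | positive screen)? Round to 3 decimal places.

P(poppy-seed meal | positive screen) ≈ 0.671

Under noisy-OR, P(positive screen | causes) = 1 − (1−0.03)·∏(1−qᵢ) over the active causes.
Numerator (weight on configurations with poppy-seed meal): 0.155341 + 0.045083 = 0.200424
The normalizing constant is 0.03×0.67×0.85 + 0.806×0.67×0.15 + 0.5538×0.33×0.85 + 0.91076×0.33×0.15 = 0.298512
Posterior = 0.200424 / 0.298512 ≈ 0.671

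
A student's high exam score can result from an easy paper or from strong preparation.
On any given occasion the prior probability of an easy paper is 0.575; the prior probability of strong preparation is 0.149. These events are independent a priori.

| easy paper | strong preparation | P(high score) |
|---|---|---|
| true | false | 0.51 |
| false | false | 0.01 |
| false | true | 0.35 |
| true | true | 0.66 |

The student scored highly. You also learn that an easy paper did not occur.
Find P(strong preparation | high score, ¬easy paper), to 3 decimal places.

Numerator (weight on configurations with strong preparation): 0.35×0.149 = 0.052150
Normalizer over all consistent configurations: 0.01×0.851 + 0.35×0.149 = 0.060660
P(strong preparation | high score, ¬easy paper) = 0.052150/0.060660 ≈ 0.860

P(strong preparation | high score, ¬easy paper) ≈ 0.860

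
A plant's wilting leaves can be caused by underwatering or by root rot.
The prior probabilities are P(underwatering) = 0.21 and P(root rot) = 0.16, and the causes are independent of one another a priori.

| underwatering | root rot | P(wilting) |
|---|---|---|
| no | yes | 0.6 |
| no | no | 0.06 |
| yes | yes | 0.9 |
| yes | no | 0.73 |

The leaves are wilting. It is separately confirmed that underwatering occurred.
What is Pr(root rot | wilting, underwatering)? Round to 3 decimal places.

P(wilting | underwatering) = 0.73×0.84 + 0.9×0.16 = 0.613200 + 0.144000 = 0.757200
The root rot-present share is 0.9×0.16 = 0.144000.
P(root rot | wilting, underwatering) = 0.144000 / 0.757200 ≈ 0.190

Pr(root rot | wilting, underwatering) ≈ 0.190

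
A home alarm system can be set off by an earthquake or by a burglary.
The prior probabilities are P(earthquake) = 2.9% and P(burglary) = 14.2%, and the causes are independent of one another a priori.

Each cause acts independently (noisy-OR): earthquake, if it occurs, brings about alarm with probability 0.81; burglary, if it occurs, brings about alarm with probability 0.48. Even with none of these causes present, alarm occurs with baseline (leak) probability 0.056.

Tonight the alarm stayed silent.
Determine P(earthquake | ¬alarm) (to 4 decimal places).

P(earthquake | ¬alarm) ≈ 0.0056

Under noisy-OR, P(alarm | causes) = 1 − (1−0.056)·∏(1−qᵢ) over the active causes.
For the numerator, keep only earthquake=true terms: 0.004463 + 0.000384 = 0.004847
Normalizer over all consistent configurations: 0.944×0.971×0.858 + 0.49088×0.971×0.142 + 0.17936×0.029×0.858 + 0.093267×0.029×0.142 = 0.858994
Posterior = 0.004847 / 0.858994 ≈ 0.0056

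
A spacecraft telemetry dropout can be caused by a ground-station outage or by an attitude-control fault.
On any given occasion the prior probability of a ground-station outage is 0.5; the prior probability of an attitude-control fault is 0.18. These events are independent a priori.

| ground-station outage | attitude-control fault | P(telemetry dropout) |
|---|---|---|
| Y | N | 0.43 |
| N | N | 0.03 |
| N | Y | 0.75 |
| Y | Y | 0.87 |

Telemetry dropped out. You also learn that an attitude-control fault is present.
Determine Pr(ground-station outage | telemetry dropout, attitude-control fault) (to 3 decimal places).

P(telemetry dropout | attitude-control fault) = 0.75*0.5 + 0.87*0.5 = 0.375000 + 0.435000 = 0.810000
Of this, 0.435000 comes from 0.87*0.5 (the ground-station outage=true cases).
P(ground-station outage | telemetry dropout, attitude-control fault) = 0.435000 / 0.810000 ≈ 0.537

Pr(ground-station outage | telemetry dropout, attitude-control fault) ≈ 0.537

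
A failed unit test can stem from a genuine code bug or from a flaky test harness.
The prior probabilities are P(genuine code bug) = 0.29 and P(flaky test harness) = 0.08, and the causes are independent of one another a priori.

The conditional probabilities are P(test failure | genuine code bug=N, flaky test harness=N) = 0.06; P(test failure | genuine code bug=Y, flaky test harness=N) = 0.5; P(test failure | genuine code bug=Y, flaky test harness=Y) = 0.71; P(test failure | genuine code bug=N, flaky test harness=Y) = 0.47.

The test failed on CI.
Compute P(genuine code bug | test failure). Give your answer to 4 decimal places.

P(test failure) = 0.06·0.71·0.92 + 0.47·0.71·0.08 + 0.5·0.29·0.92 + 0.71·0.29·0.08 = 0.039192 + 0.026696 + 0.133400 + 0.016472 = 0.215760
Restricting to configurations with genuine code bug present: 0.133400 + 0.016472 = 0.149872.
P(genuine code bug | test failure) = 0.149872 / 0.215760 ≈ 0.6946

P(genuine code bug | test failure) ≈ 0.6946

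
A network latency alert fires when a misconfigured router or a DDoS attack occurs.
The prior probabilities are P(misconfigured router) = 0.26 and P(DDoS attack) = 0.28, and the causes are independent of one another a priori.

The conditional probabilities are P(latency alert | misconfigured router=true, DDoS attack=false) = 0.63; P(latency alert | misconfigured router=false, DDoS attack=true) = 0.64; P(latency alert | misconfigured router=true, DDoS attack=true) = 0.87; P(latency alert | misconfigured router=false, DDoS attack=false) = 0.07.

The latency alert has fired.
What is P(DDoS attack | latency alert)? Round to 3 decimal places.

For the numerator, keep only DDoS attack=true terms: 0.132608 + 0.063336 = 0.195944
Normalizer over all consistent configurations: 0.07·0.74·0.72 + 0.64·0.74·0.28 + 0.63·0.26·0.72 + 0.87·0.26·0.28 = 0.351176
P(DDoS attack | latency alert) = 0.195944/0.351176 ≈ 0.558

P(DDoS attack | latency alert) ≈ 0.558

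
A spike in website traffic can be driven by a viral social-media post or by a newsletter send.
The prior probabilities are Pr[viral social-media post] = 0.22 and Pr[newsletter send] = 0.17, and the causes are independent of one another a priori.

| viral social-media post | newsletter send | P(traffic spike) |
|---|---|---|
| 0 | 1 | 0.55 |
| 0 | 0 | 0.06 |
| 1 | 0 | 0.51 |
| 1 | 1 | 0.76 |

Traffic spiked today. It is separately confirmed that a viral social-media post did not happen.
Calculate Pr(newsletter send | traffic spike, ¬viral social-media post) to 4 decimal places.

Enumerate both values of newsletter send and weight by the priors:
  P(traffic spike | ¬viral social-media post) = 0.06·0.83 + 0.55·0.17
        = 0.049800 + 0.093500 = 0.143300
Configurations with newsletter send contribute 0.093500, so
  P(newsletter send | traffic spike, ¬viral social-media post) = 0.093500 / 0.143300 ≈ 0.6525

Pr(newsletter send | traffic spike, ¬viral social-media post) ≈ 0.6525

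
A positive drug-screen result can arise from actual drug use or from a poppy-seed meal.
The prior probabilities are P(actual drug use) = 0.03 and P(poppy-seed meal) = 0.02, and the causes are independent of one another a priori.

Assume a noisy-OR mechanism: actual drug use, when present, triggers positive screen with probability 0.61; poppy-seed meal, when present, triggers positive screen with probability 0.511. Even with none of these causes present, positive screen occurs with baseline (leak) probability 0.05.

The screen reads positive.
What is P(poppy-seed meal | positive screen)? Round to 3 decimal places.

Under noisy-OR, P(positive screen | causes) = 1 − (1−0.05)·∏(1−qᵢ) over the active causes.
For the numerator, keep only poppy-seed meal=true terms: 0.010388 + 0.000491 = 0.010879
Denominator P(positive screen): 0.05×0.97×0.98 + 0.53545×0.97×0.02 + 0.6295×0.03×0.98 + 0.818825×0.03×0.02 = 0.076916
Posterior = 0.010879 / 0.076916 ≈ 0.141

P(poppy-seed meal | positive screen) ≈ 0.141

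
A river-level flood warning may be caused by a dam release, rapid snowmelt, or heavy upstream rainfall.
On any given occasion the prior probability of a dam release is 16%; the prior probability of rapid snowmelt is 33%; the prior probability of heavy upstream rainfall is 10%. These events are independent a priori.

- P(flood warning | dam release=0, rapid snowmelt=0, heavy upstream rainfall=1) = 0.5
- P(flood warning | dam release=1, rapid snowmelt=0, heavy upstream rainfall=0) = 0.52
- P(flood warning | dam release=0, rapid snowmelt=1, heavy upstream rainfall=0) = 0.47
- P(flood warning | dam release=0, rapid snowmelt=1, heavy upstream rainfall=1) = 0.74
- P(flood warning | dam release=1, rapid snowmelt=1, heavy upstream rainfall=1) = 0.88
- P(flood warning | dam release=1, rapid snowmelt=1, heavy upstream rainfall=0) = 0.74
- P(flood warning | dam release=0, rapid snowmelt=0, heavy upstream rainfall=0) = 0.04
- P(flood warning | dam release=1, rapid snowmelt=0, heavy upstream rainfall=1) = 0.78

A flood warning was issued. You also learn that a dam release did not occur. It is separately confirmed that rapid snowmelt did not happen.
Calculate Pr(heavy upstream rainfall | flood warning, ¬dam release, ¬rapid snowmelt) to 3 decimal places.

Pr(heavy upstream rainfall | flood warning, ¬dam release, ¬rapid snowmelt) ≈ 0.581

By total probability over both values of heavy upstream rainfall:
  P(flood warning | ¬dam release, ¬rapid snowmelt) = 0.04×0.9 + 0.5×0.1
        = 0.036000 + 0.050000 = 0.086000
The terms with heavy upstream rainfall present sum to 0.050000, so
  P(heavy upstream rainfall | flood warning, ¬dam release, ¬rapid snowmelt) = 0.050000 / 0.086000 ≈ 0.581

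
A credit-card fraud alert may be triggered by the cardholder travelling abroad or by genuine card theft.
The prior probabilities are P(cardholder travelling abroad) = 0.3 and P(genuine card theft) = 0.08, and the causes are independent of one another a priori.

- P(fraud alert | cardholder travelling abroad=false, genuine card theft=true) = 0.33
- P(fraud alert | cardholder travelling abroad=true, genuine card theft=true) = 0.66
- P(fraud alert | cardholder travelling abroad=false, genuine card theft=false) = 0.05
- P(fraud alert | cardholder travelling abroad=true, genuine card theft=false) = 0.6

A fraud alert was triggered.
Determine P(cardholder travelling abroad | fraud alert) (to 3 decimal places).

Enumerate the 4 (cardholder travelling abroad, genuine card theft) configurations and weight by the priors:
  P(fraud alert) = 0.05·0.7·0.92 + 0.33·0.7·0.08 + 0.6·0.3·0.92 + 0.66·0.3·0.08
        = 0.032200 + 0.018480 + 0.165600 + 0.015840 = 0.232120
Keeping only the cardholder travelling abroad-present terms gives 0.181440, so
  P(cardholder travelling abroad | fraud alert) = 0.181440 / 0.232120 ≈ 0.782

P(cardholder travelling abroad | fraud alert) ≈ 0.782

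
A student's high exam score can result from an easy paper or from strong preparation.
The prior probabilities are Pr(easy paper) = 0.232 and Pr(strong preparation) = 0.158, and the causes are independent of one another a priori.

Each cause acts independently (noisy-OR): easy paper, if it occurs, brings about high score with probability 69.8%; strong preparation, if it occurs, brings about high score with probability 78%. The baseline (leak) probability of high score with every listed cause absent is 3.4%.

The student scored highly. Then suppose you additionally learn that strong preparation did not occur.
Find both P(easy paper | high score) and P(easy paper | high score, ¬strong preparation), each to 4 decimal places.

P(easy paper | high score) ≈ 0.5950; P(easy paper | high score, ¬strong preparation) ≈ 0.8629

Under noisy-OR, P(high score | causes) = 1 − (1−0.034)·∏(1−qᵢ) over the active causes.
Numerator (weight on configurations with easy paper): 0.138356 + 0.034303 = 0.172659
Denominator P(high score): 0.034·0.768·0.842 + 0.78748·0.768·0.158 + 0.708268·0.232·0.842 + 0.935819·0.232·0.158 = 0.290201
P(easy paper | high score) = 0.172659/0.290201 ≈ 0.5950

With the extra evidence:
Weight on easy paper=true, given the evidence: 0.708268·0.232 = 0.164318
The normalizing constant is 0.034·0.768 + 0.708268·0.232 = 0.190430
P(easy paper | high score, ¬strong preparation) = 0.164318/0.190430 ≈ 0.8629
Ruling out strong preparation raises the posterior on easy paper — the flip side of explaining away.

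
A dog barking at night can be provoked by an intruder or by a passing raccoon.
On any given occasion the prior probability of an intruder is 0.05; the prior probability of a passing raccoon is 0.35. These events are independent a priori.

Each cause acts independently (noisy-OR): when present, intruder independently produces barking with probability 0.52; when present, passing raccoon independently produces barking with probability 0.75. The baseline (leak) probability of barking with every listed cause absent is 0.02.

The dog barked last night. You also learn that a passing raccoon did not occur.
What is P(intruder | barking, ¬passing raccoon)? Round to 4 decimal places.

P(intruder | barking, ¬passing raccoon) ≈ 0.5822

Under noisy-OR, P(barking | causes) = 1 − (1−0.02)·∏(1−qᵢ) over the active causes.
Enumerate both values of intruder and weight by the priors:
  P(barking | ¬passing raccoon) = 0.02·0.95 + 0.5296·0.05
        = 0.019000 + 0.026480 = 0.045480
Configurations with intruder contribute 0.026480, so
  P(intruder | barking, ¬passing raccoon) = 0.026480 / 0.045480 ≈ 0.5822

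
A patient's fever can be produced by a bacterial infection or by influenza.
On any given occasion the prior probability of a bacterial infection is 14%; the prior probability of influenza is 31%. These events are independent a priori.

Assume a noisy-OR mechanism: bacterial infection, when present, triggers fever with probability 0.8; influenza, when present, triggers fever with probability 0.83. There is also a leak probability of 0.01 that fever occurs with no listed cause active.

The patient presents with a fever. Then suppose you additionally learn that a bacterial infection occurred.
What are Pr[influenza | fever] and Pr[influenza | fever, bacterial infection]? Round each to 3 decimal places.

Under noisy-OR, P(fever | causes) = 1 − (1−0.01)·∏(1−qᵢ) over the active causes.
P(fever) = 0.01*0.86*0.69 + 0.8317*0.86*0.31 + 0.802*0.14*0.69 + 0.96634*0.14*0.31 = 0.005934 + 0.221731 + 0.077473 + 0.041939 = 0.347077
The influenza-present share is 0.221731 + 0.041939 = 0.263670.
Hence the posterior is 0.263670/0.347077 ≈ 0.760.

With the extra evidence:
P(fever | bacterial infection) = 0.802*0.69 + 0.96634*0.31 = 0.553380 + 0.299565 = 0.852945
Of this, 0.299565 comes from 0.96634*0.31 (the influenza=true cases).
Hence the posterior is 0.299565/0.852945 ≈ 0.351.
The drop from 0.760 to 0.351 is the explaining-away (discounting) effect.

Pr[influenza | fever] ≈ 0.760; Pr[influenza | fever, bacterial infection] ≈ 0.351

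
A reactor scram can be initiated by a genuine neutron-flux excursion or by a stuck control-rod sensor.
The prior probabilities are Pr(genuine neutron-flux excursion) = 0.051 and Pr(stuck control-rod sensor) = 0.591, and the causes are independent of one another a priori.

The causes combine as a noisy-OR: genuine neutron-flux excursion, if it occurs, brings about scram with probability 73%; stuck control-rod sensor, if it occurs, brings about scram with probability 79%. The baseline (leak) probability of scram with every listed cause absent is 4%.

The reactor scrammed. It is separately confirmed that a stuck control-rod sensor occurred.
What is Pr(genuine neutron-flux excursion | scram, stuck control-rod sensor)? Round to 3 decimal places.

Pr(genuine neutron-flux excursion | scram, stuck control-rod sensor) ≈ 0.060

Under noisy-OR, P(scram | causes) = 1 − (1−0.04)·∏(1−qᵢ) over the active causes.
P(scram | stuck control-rod sensor) = 0.7984×0.949 + 0.945568×0.051 = 0.757682 + 0.048224 = 0.805906
The genuine neutron-flux excursion-present share is 0.945568×0.051 = 0.048224.
Hence the posterior is 0.048224/0.805906 ≈ 0.060.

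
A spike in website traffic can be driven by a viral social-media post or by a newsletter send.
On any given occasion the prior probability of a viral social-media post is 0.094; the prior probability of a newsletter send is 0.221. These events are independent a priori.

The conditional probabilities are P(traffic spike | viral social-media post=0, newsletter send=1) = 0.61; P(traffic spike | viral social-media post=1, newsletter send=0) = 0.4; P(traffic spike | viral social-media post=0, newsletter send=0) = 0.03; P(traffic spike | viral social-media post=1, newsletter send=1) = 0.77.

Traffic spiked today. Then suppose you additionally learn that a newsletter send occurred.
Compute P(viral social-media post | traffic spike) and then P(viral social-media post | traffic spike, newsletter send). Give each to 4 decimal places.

P(viral social-media post | traffic spike) ≈ 0.2401; P(viral social-media post | traffic spike, newsletter send) ≈ 0.1158

Sum P(traffic spike|·) weighted by the priors over the 4 (viral social-media post, newsletter send) configurations:
  P(traffic spike) = 0.03·0.906·0.779 + 0.61·0.906·0.221 + 0.4·0.094·0.779 + 0.77·0.094·0.221
        = 0.021173 + 0.122138 + 0.029290 + 0.015996 = 0.188597
Keeping only the viral social-media post-present terms gives 0.045286, so
  P(viral social-media post | traffic spike) = 0.045286 / 0.188597 ≈ 0.2401

Now also conditioning on newsletter send=true:
Weight on viral social-media post=true, given the evidence: 0.77*0.094 = 0.072380
The normalizing constant is 0.61*0.906 + 0.77*0.094 = 0.625040
P(viral social-media post | traffic spike, newsletter send) = 0.072380/0.625040 ≈ 0.1158
The drop from 0.2401 to 0.1158 is the explaining-away (discounting) effect.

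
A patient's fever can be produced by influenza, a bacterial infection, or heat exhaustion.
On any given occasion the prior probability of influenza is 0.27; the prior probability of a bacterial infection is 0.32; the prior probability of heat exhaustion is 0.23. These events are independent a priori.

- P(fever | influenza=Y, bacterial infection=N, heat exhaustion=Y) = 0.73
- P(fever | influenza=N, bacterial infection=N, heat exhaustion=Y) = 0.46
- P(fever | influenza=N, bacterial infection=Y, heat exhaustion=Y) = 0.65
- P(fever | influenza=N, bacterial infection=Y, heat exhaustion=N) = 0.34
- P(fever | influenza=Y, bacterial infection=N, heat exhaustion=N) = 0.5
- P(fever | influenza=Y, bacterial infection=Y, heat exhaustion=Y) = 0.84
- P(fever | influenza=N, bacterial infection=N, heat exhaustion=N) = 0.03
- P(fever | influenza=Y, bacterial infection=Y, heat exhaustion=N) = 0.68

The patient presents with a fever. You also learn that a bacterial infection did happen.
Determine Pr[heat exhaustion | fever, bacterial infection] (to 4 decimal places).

For the numerator, keep only heat exhaustion=true terms: 0.109135 + 0.052164 = 0.161299
The normalizing constant is 0.34·0.73·0.77 + 0.65·0.73·0.23 + 0.68·0.27·0.77 + 0.84·0.27·0.23 = 0.493785
Posterior = 0.161299 / 0.493785 ≈ 0.3267

Pr[heat exhaustion | fever, bacterial infection] ≈ 0.3267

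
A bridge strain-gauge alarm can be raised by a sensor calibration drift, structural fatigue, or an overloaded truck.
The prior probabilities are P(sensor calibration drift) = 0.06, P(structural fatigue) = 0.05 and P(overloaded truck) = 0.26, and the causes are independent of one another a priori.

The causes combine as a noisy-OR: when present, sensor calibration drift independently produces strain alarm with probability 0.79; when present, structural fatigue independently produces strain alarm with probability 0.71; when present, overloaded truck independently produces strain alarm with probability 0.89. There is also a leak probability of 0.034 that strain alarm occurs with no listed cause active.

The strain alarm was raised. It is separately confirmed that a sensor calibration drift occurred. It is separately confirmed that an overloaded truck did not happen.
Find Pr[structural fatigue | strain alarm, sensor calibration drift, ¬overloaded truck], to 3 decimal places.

Under noisy-OR, P(strain alarm | causes) = 1 − (1−0.034)·∏(1−qᵢ) over the active causes.
Weight on structural fatigue=true, given the evidence: 0.941171×0.05 = 0.047059
Normalizer over all consistent configurations: 0.79714×0.95 + 0.941171×0.05 = 0.804342
Posterior = 0.047059 / 0.804342 ≈ 0.059

Pr[structural fatigue | strain alarm, sensor calibration drift, ¬overloaded truck] ≈ 0.059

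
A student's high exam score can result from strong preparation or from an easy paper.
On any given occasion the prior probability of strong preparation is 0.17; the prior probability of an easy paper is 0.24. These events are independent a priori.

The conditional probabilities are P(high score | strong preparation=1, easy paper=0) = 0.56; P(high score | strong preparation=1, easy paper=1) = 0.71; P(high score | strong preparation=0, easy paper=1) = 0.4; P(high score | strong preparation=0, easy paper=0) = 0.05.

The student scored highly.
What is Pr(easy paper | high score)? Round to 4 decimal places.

Pr(easy paper | high score) ≈ 0.5112

By total probability over the 4 (strong preparation, easy paper) configurations:
  P(high score) = 0.05×0.83×0.76 + 0.4×0.83×0.24 + 0.56×0.17×0.76 + 0.71×0.17×0.24
        = 0.031540 + 0.079680 + 0.072352 + 0.028968 = 0.212540
The terms with easy paper present sum to 0.108648, so
  P(easy paper | high score) = 0.108648 / 0.212540 ≈ 0.5112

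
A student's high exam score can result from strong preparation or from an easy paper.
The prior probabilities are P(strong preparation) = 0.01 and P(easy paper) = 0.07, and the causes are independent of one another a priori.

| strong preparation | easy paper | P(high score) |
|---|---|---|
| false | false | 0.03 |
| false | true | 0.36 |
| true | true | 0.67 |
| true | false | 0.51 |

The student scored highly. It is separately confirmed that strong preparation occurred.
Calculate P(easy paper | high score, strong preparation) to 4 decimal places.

P(easy paper | high score, strong preparation) ≈ 0.0900

P(high score | strong preparation) = 0.51·0.93 + 0.67·0.07 = 0.474300 + 0.046900 = 0.521200
Restricting to configurations with easy paper present: 0.67·0.07 = 0.046900.
Hence the posterior is 0.046900/0.521200 ≈ 0.0900.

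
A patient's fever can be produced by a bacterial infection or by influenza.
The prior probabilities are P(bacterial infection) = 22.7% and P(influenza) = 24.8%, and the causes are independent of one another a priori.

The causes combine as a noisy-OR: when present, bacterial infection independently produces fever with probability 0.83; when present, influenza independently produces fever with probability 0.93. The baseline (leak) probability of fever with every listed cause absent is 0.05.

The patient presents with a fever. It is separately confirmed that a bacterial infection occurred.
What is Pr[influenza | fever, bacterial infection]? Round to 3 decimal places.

Pr[influenza | fever, bacterial infection] ≈ 0.280

Under noisy-OR, P(fever | causes) = 1 − (1−0.05)·∏(1−qᵢ) over the active causes.
By total probability over both values of influenza:
  P(fever | bacterial infection) = 0.8385*0.752 + 0.988695*0.248
        = 0.630552 + 0.245196 = 0.875748
Keeping only the influenza-present terms gives 0.245196, so
  P(influenza | fever, bacterial infection) = 0.245196 / 0.875748 ≈ 0.280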